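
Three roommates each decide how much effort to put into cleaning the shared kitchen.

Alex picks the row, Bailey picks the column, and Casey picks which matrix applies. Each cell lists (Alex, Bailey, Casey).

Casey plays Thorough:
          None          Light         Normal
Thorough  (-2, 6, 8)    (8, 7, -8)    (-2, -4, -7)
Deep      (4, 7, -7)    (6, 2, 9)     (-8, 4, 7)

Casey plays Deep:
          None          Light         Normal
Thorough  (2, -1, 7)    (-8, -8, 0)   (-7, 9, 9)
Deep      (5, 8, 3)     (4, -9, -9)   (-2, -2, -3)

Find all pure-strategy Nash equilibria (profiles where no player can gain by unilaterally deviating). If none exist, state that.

Alex against (None, Thorough): payoffs -2, 4 → best response Deep.
Alex against (None, Deep): payoffs 2, 5 → best response Deep.
Alex against (Light, Thorough): payoffs 8, 6 → best response Thorough.
Alex against (Light, Deep): payoffs -8, 4 → best response Deep.
Alex against (Normal, Thorough): payoffs -2, -8 → best response Thorough.
Alex against (Normal, Deep): payoffs -7, -2 → best response Deep.
Bailey against (Thorough, Thorough): payoffs 6, 7, -4 → best response Light.
Bailey against (Thorough, Deep): payoffs -1, -8, 9 → best response Normal.
Bailey against (Deep, Thorough): payoffs 7, 2, 4 → best response None.
Bailey against (Deep, Deep): payoffs 8, -9, -2 → best response None.
Casey against (Thorough, None): payoffs 8, 7 → best response Thorough.
Casey against (Thorough, Light): payoffs -8, 0 → best response Deep.
Casey against (Thorough, Normal): payoffs -7, 9 → best response Deep.
Casey against (Deep, None): payoffs -7, 3 → best response Deep.
Casey against (Deep, Light): payoffs 9, -9 → best response Thorough.
Casey against (Deep, Normal): payoffs 7, -3 → best response Thorough.
Mutual best responses: (Deep, None, Deep).

Pure NE: (Deep, None, Deep)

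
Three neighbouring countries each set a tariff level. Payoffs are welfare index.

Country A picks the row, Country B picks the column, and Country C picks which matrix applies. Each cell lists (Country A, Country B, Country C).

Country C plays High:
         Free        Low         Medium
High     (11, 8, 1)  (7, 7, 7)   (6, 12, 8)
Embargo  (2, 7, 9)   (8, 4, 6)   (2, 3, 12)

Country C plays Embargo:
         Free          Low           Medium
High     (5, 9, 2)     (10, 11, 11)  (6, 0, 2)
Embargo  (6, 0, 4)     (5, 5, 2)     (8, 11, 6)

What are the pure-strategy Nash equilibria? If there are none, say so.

Country A against (Free, High): payoffs 11, 2 → best response High.
Country A against (Free, Embargo): payoffs 5, 6 → best response Embargo.
Country A against (Low, High): payoffs 7, 8 → best response Embargo.
Country A against (Low, Embargo): payoffs 10, 5 → best response High.
Country A against (Medium, High): payoffs 6, 2 → best response High.
Country A against (Medium, Embargo): payoffs 6, 8 → best response Embargo.
Country B against (High, High): payoffs 8, 7, 12 → best response Medium.
Country B against (High, Embargo): payoffs 9, 11, 0 → best response Low.
Country B against (Embargo, High): payoffs 7, 4, 3 → best response Free.
Country B against (Embargo, Embargo): payoffs 0, 5, 11 → best response Medium.
Country C against (High, Free): payoffs 1, 2 → best response Embargo.
Country C against (High, Low): payoffs 7, 11 → best response Embargo.
Country C against (High, Medium): payoffs 8, 2 → best response High.
Country C against (Embargo, Free): payoffs 9, 4 → best response High.
Country C against (Embargo, Low): payoffs 6, 2 → best response High.
Country C against (Embargo, Medium): payoffs 12, 6 → best response High.
Mutual best responses: (High, Low, Embargo); (High, Medium, High).

Pure-strategy Nash equilibria: (High, Low, Embargo), (High, Medium, High)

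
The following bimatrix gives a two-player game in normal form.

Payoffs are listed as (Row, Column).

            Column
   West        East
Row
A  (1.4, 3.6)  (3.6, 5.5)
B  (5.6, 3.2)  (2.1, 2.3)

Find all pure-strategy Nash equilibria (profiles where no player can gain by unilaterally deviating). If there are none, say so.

(A, West): Row can switch to B (1.4 → 5.6). Not NE.
(A, East): Row gets 3.6, best alternative 2.1; Column gets 5.5, best alternative 3.6. No profitable deviation — NE.
(B, West): Row gets 5.6, best alternative 1.4; Column gets 3.2, best alternative 2.3. No profitable deviation — NE.
(B, East): Row can switch to A (2.1 → 3.6). Not NE.

(A, East); (B, West)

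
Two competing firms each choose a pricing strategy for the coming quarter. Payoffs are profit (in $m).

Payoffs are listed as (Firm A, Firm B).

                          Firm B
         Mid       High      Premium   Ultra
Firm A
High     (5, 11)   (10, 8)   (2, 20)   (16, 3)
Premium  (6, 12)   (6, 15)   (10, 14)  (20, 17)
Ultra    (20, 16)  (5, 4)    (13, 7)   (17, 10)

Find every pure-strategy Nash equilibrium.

Pure-strategy Nash equilibria: (Premium, Ultra), (Ultra, Mid)

(High, Mid): Firm A can switch to Premium (5 → 6). Not NE.
(High, High): Firm B can switch to Mid (8 → 11). Not NE.
(High, Premium): Firm A can switch to Premium (2 → 10). Not NE.
(High, Ultra): Firm A can switch to Premium (16 → 20). Not NE.
(Premium, Mid): Firm A can switch to Ultra (6 → 20). Not NE.
(Premium, High): Firm A can switch to High (6 → 10). Not NE.
(Premium, Ultra): Firm A gets 20, best alternative 17; Firm B gets 17, best alternative 15. No profitable deviation — NE.
(Ultra, Mid): Firm A gets 20, best alternative 6; Firm B gets 16, best alternative 10. No profitable deviation — NE.
(The remaining 4 profiles each have a profitable deviation by the same check.)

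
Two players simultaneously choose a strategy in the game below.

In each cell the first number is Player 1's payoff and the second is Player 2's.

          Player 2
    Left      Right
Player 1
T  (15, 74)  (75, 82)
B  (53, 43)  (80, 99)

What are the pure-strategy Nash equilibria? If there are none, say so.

Player 1 against Left: payoffs 15, 53 → best response B.
Player 1 against Right: payoffs 75, 80 → best response B.
Player 2 against T: payoffs 74, 82 → best response Right.
Player 2 against B: payoffs 43, 99 → best response Right.
Mutual best responses: (B, Right).

The unique pure-strategy Nash equilibrium is (B, Right).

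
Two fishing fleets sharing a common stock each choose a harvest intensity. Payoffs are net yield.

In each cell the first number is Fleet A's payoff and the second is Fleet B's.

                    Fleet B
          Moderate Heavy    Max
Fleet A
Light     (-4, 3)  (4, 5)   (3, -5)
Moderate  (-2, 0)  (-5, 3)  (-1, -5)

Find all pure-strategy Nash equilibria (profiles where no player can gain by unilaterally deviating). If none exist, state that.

(Light, Moderate): Fleet A can switch to Moderate (-4 → -2). Not NE.
(Light, Heavy): Fleet A gets 4, best alternative -5; Fleet B gets 5, best alternative 3. No profitable deviation — NE.
(Light, Max): Fleet B can switch to Moderate (-5 → 3). Not NE.
(Moderate, Moderate): Fleet B can switch to Heavy (0 → 3). Not NE.
(Moderate, Heavy): Fleet A can switch to Light (-5 → 4). Not NE.
(Moderate, Max): Fleet A can switch to Light (-1 → 3). Not NE.

The unique pure-strategy Nash equilibrium is (Light, Heavy).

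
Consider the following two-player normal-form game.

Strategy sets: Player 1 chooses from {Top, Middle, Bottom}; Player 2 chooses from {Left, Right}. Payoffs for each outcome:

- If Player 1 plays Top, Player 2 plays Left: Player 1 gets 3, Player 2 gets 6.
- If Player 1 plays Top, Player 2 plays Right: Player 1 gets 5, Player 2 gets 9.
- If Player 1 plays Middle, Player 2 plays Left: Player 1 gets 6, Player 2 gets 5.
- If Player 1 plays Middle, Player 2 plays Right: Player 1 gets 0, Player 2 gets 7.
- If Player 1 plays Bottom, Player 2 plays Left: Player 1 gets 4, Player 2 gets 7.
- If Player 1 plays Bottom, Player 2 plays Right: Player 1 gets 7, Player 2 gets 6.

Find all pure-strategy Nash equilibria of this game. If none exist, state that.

There is no pure-strategy Nash equilibrium.

(Top, Left): Player 1 can switch to Middle (3 → 6). Not NE.
(Top, Right): Player 1 can switch to Bottom (5 → 7). Not NE.
(Middle, Left): Player 2 can switch to Right (5 → 7). Not NE.
(Middle, Right): Player 1 can switch to Top (0 → 5). Not NE.
(Bottom, Left): Player 1 can switch to Middle (4 → 6). Not NE.
(Bottom, Right): Player 2 can switch to Left (6 → 7). Not NE.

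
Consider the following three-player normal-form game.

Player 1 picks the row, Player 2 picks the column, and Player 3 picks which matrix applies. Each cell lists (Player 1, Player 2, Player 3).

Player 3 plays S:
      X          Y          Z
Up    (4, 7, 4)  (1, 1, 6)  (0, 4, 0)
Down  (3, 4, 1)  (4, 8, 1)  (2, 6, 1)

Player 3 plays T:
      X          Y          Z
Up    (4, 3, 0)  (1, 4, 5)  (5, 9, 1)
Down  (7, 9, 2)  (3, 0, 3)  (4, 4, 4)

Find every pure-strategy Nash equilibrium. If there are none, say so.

Pure-strategy Nash equilibria: (Up, X, S); (Up, Z, T); (Down, X, T)

(Up, X, S): Player 1 gets 4, best alternative 3; Player 2 gets 7, best alternative 4; Player 3 gets 4, best alternative 0. No profitable deviation — NE.
(Up, X, T): Player 1 can switch to Down (4 → 7). Not NE.
(Up, Y, S): Player 1 can switch to Down (1 → 4). Not NE.
(Up, Y, T): Player 1 can switch to Down (1 → 3). Not NE.
(Up, Z, S): Player 1 can switch to Down (0 → 2). Not NE.
(Up, Z, T): Player 1 gets 5, best alternative 4; Player 2 gets 9, best alternative 4; Player 3 gets 1, best alternative 0. No profitable deviation — NE.
(Down, X, S): Player 1 can switch to Up (3 → 4). Not NE.
(Down, X, T): Player 1 gets 7, best alternative 4; Player 2 gets 9, best alternative 4; Player 3 gets 2, best alternative 1. No profitable deviation — NE.
(Down, Y, S): Player 3 can switch to T (1 → 3). Not NE.
(Down, Y, T): Player 2 can switch to X (0 → 9). Not NE.
(Down, Z, S): Player 2 can switch to Y (6 → 8). Not NE.
(Down, Z, T): Player 1 can switch to Up (4 → 5). Not NE.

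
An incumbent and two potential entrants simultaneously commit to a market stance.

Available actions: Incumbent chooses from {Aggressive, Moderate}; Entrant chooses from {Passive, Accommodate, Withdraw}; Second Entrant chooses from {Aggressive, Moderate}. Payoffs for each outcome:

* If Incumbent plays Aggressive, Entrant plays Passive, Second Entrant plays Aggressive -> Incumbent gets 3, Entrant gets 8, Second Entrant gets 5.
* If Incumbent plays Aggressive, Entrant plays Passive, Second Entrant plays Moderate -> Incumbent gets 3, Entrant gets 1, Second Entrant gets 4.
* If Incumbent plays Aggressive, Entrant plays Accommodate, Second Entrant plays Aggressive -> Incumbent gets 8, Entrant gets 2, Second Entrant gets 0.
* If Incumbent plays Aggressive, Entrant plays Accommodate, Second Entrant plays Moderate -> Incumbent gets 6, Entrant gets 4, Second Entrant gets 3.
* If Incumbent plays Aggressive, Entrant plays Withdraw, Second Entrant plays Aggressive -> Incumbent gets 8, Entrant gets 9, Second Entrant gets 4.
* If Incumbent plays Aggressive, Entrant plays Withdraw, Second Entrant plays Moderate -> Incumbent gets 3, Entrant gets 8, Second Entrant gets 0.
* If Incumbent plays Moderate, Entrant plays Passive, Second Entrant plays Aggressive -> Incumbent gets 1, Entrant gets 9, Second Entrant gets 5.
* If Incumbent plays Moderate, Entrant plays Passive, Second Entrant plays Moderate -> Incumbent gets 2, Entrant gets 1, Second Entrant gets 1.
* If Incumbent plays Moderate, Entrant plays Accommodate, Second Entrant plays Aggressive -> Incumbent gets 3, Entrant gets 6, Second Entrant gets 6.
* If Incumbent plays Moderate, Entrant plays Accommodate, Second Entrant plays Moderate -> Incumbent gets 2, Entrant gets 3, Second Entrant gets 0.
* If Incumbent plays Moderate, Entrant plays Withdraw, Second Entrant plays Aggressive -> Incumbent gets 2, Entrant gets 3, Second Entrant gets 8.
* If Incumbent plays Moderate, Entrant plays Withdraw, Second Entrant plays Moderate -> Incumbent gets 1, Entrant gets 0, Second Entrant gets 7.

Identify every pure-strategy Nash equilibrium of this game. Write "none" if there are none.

Check each profile: it is a Nash equilibrium iff no player can strictly gain by switching unilaterally.
(Aggressive, Passive, Aggressive): Entrant can switch to Withdraw (8 → 9). Not NE.
(Aggressive, Passive, Moderate): Entrant can switch to Accommodate (1 → 4). Not NE.
(Aggressive, Accommodate, Aggressive): Entrant can switch to Passive (2 → 8). Not NE.
(Aggressive, Accommodate, Moderate): Entrant can switch to Withdraw (4 → 8). Not NE.
(Aggressive, Withdraw, Aggressive): Incumbent gets 8, best alternative 2; Entrant gets 9, best alternative 8; Second Entrant gets 4, best alternative 0. No profitable deviation — NE.
(Aggressive, Withdraw, Moderate): Second Entrant can switch to Aggressive (0 → 4). Not NE.
(Moderate, Passive, Aggressive): Incumbent can switch to Aggressive (1 → 3). Not NE.
(Moderate, Passive, Moderate): Incumbent can switch to Aggressive (2 → 3). Not NE.
(Moderate, Accommodate, Aggressive): Incumbent can switch to Aggressive (3 → 8). Not NE.
(Moderate, Accommodate, Moderate): Incumbent can switch to Aggressive (2 → 6). Not NE.
(Moderate, Withdraw, Aggressive): Incumbent can switch to Aggressive (2 → 8). Not NE.
(Moderate, Withdraw, Moderate): Incumbent can switch to Aggressive (1 → 3). Not NE.

Pure NE: (Aggressive, Withdraw, Aggressive)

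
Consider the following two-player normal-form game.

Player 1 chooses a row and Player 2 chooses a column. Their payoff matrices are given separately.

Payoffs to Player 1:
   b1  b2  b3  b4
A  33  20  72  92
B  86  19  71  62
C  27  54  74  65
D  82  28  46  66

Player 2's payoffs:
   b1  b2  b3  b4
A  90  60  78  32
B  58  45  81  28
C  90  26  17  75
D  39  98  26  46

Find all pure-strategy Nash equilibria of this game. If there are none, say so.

Player 1 against b1: payoffs 33, 86, 27, 82 → best response B.
Player 1 against b2: payoffs 20, 19, 54, 28 → best response C.
Player 1 against b3: payoffs 72, 71, 74, 46 → best response C.
Player 1 against b4: payoffs 92, 62, 65, 66 → best response A.
Player 2 against A: payoffs 90, 60, 78, 32 → best response b1.
Player 2 against B: payoffs 58, 45, 81, 28 → best response b3.
Player 2 against C: payoffs 90, 26, 17, 75 → best response b1.
Player 2 against D: payoffs 39, 98, 26, 46 → best response b2.
No profile is a mutual best response for all players.

none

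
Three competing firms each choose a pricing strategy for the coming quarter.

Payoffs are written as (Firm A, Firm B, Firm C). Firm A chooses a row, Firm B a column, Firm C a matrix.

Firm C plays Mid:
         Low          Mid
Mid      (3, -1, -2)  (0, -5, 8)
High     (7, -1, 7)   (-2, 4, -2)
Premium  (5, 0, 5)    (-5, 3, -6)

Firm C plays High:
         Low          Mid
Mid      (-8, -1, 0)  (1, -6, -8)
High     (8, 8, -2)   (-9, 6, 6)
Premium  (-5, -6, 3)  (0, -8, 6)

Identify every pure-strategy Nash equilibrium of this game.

none

Firm A against (Low, Mid): payoffs 3, 7, 5 → best response High.
Firm A against (Low, High): payoffs -8, 8, -5 → best response High.
Firm A against (Mid, Mid): payoffs 0, -2, -5 → best response Mid.
Firm A against (Mid, High): payoffs 1, -9, 0 → best response Mid.
Firm B against (Mid, Mid): payoffs -1, -5 → best response Low.
Firm B against (Mid, High): payoffs -1, -6 → best response Low.
Firm B against (High, Mid): payoffs -1, 4 → best response Mid.
Firm B against (High, High): payoffs 8, 6 → best response Low.
Firm B against (Premium, Mid): payoffs 0, 3 → best response Mid.
Firm B against (Premium, High): payoffs -6, -8 → best response Low.
Firm C against (Mid, Low): payoffs -2, 0 → best response High.
Firm C against (Mid, Mid): payoffs 8, -8 → best response Mid.
Firm C against (High, Low): payoffs 7, -2 → best response Mid.
Firm C against (High, Mid): payoffs -2, 6 → best response High.
Firm C against (Premium, Low): payoffs 5, 3 → best response Mid.
Firm C against (Premium, Mid): payoffs -6, 6 → best response High.
No profile is a mutual best response for all players.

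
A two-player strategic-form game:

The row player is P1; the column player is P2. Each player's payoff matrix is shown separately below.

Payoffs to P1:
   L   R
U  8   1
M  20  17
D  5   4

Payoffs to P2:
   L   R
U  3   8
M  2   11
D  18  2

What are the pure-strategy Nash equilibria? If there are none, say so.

For each player, find the best response to each opponent profile; mutual best responses are the pure NE.
P1 against L: payoffs 8, 20, 5 → best response M.
P1 against R: payoffs 1, 17, 4 → best response M.
P2 against U: payoffs 3, 8 → best response R.
P2 against M: payoffs 2, 11 → best response R.
P2 against D: payoffs 18, 2 → best response L.
Mutual best responses: (M, R).

(M, R)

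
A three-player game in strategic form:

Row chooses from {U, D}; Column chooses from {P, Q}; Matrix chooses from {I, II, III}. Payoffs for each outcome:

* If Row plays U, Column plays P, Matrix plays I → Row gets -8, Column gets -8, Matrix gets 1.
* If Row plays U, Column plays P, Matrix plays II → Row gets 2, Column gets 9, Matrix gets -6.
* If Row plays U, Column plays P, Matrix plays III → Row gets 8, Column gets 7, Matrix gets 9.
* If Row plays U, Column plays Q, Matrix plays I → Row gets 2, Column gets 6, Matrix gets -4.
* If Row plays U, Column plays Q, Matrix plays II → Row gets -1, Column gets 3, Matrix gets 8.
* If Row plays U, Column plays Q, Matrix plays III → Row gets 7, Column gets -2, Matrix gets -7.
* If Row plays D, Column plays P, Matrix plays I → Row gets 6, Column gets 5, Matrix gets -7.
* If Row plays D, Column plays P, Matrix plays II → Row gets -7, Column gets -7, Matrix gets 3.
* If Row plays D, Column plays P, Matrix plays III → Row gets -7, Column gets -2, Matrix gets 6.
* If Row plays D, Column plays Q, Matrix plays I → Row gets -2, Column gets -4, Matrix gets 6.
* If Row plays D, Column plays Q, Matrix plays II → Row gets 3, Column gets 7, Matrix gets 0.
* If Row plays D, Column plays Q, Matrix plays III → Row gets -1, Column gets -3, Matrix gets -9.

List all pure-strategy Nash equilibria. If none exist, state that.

Check each profile: it is a Nash equilibrium iff no player can strictly gain by switching unilaterally.
(U, P, I): Row can switch to D (-8 → 6). Not NE.
(U, P, II): Matrix can switch to I (-6 → 1). Not NE.
(U, P, III): Row gets 8, best alternative -7; Column gets 7, best alternative -2; Matrix gets 9, best alternative 1. No profitable deviation — NE.
(U, Q, I): Matrix can switch to II (-4 → 8). Not NE.
(U, Q, II): Row can switch to D (-1 → 3). Not NE.
(U, Q, III): Column can switch to P (-2 → 7). Not NE.
(D, P, I): Matrix can switch to II (-7 → 3). Not NE.
(D, P, II): Row can switch to U (-7 → 2). Not NE.
(D, P, III): Row can switch to U (-7 → 8). Not NE.
(D, Q, I): Row can switch to U (-2 → 2). Not NE.
(D, Q, II): Matrix can switch to I (0 → 6). Not NE.
(The remaining 1 profile has a profitable deviation by the same check.)

(U, P, III)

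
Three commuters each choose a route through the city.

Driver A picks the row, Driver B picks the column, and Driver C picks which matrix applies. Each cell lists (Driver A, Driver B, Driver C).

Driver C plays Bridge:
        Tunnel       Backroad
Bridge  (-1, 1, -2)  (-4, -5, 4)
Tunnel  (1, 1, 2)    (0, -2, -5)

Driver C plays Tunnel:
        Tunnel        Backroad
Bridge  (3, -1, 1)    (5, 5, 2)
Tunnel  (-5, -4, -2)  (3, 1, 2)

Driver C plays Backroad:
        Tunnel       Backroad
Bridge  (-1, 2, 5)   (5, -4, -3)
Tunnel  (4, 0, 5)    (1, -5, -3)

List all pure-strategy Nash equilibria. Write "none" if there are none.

For each strategy profile, look for a profitable unilateral deviation.
(Bridge, Tunnel, Bridge): Driver A can switch to Tunnel (-1 → 1). Not NE.
(Bridge, Tunnel, Tunnel): Driver B can switch to Backroad (-1 → 5). Not NE.
(Bridge, Tunnel, Backroad): Driver A can switch to Tunnel (-1 → 4). Not NE.
(Bridge, Backroad, Bridge): Driver A can switch to Tunnel (-4 → 0). Not NE.
(Bridge, Backroad, Tunnel): Driver C can switch to Bridge (2 → 4). Not NE.
(Bridge, Backroad, Backroad): Driver B can switch to Tunnel (-4 → 2). Not NE.
(Tunnel, Tunnel, Bridge): Driver C can switch to Backroad (2 → 5). Not NE.
(Tunnel, Tunnel, Tunnel): Driver A can switch to Bridge (-5 → 3). Not NE.
(Tunnel, Tunnel, Backroad): Driver A gets 4, best alternative -1; Driver B gets 0, best alternative -5; Driver C gets 5, best alternative 2. No profitable deviation — NE.
(Tunnel, Backroad, Bridge): Driver B can switch to Tunnel (-2 → 1). Not NE.
(Tunnel, Backroad, Tunnel): Driver A can switch to Bridge (3 → 5). Not NE.
(Tunnel, Backroad, Backroad): Driver A can switch to Bridge (1 → 5). Not NE.

The unique pure-strategy Nash equilibrium is (Tunnel, Tunnel, Backroad).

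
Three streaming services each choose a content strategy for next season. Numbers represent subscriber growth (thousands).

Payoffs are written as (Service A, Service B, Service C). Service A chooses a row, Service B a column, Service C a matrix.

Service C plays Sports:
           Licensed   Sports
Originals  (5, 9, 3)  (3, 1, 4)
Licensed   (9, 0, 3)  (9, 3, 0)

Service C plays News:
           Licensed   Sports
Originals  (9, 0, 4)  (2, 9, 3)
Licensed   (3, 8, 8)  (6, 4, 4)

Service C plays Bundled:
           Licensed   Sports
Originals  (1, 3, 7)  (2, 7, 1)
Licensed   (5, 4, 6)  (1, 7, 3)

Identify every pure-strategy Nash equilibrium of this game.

Service A against (Licensed, Sports): payoffs 5, 9 → best response Licensed.
Service A against (Licensed, News): payoffs 9, 3 → best response Originals.
Service A against (Licensed, Bundled): payoffs 1, 5 → best response Licensed.
Service A against (Sports, Sports): payoffs 3, 9 → best response Licensed.
Service A against (Sports, News): payoffs 2, 6 → best response Licensed.
Service A against (Sports, Bundled): payoffs 2, 1 → best response Originals.
Service B against (Originals, Sports): payoffs 9, 1 → best response Licensed.
Service B against (Originals, News): payoffs 0, 9 → best response Sports.
Service B against (Originals, Bundled): payoffs 3, 7 → best response Sports.
Service B against (Licensed, Sports): payoffs 0, 3 → best response Sports.
Service B against (Licensed, News): payoffs 8, 4 → best response Licensed.
Service B against (Licensed, Bundled): payoffs 4, 7 → best response Sports.
Service C against (Originals, Licensed): payoffs 3, 4, 7 → best response Bundled.
Service C against (Originals, Sports): payoffs 4, 3, 1 → best response Sports.
Service C against (Licensed, Licensed): payoffs 3, 8, 6 → best response News.
Service C against (Licensed, Sports): payoffs 0, 4, 3 → best response News.
No profile is a mutual best response for all players.

There is no pure-strategy Nash equilibrium.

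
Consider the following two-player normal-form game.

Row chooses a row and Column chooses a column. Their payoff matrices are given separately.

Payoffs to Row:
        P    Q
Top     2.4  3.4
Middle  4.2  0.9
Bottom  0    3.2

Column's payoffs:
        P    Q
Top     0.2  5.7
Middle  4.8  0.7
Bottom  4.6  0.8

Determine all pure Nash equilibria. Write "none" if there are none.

Mark each player's best response to every combination of opponents' strategies; a profile where every player is best-responding is a pure Nash equilibrium.
Row against P: payoffs 2.4, 4.2, 0 → best response Middle.
Row against Q: payoffs 3.4, 0.9, 3.2 → best response Top.
Column against Top: payoffs 0.2, 5.7 → best response Q.
Column against Middle: payoffs 4.8, 0.7 → best response P.
Column against Bottom: payoffs 4.6, 0.8 → best response P.
Mutual best responses: (Top, Q); (Middle, P).

Pure-strategy Nash equilibria: (Top, Q); (Middle, P)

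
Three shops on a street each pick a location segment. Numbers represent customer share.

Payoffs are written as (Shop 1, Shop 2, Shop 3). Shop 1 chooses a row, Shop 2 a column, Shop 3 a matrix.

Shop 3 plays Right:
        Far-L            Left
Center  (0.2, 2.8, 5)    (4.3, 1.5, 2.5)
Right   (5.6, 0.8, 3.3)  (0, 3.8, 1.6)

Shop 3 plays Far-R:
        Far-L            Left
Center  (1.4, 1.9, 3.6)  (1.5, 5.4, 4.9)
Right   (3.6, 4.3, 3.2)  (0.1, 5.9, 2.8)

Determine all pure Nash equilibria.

For each strategy profile, look for a profitable unilateral deviation.
(Center, Far-L, Right): Shop 1 can switch to Right (0.2 → 5.6). Not NE.
(Center, Far-L, Far-R): Shop 1 can switch to Right (1.4 → 3.6). Not NE.
(Center, Left, Right): Shop 2 can switch to Far-L (1.5 → 2.8). Not NE.
(Center, Left, Far-R): Shop 1 gets 1.5, best alternative 0.1; Shop 2 gets 5.4, best alternative 1.9; Shop 3 gets 4.9, best alternative 2.5. No profitable deviation — NE.
(Right, Far-L, Right): Shop 2 can switch to Left (0.8 → 3.8). Not NE.
(Right, Far-L, Far-R): Shop 2 can switch to Left (4.3 → 5.9). Not NE.
(Right, Left, Right): Shop 1 can switch to Center (0 → 4.3). Not NE.
(Right, Left, Far-R): Shop 1 can switch to Center (0.1 → 1.5). Not NE.

The unique pure-strategy Nash equilibrium is (Center, Left, Far-R).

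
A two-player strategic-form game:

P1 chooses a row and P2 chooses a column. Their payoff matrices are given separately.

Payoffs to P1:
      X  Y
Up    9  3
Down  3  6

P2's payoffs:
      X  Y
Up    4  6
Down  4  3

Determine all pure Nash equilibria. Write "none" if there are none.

This game has no pure Nash equilibrium.

(Up, X): P2 can switch to Y (4 → 6). Not NE.
(Up, Y): P1 can switch to Down (3 → 6). Not NE.
(Down, X): P1 can switch to Up (3 → 9). Not NE.
(Down, Y): P2 can switch to X (3 → 4). Not NE.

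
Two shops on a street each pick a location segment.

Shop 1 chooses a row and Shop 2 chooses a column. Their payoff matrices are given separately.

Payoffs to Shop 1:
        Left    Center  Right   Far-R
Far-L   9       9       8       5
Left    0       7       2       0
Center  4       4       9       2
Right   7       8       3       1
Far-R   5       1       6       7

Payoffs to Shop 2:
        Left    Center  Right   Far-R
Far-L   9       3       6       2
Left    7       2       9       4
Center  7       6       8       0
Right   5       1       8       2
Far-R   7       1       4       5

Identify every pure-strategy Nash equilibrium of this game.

The pure Nash equilibria are (Far-L, Left); (Center, Right).

Mark each player's best response to every combination of opponents' strategies; a profile where every player is best-responding is a pure Nash equilibrium.
Shop 1 against Left: payoffs 9, 0, 4, 7, 5 → best response Far-L.
Shop 1 against Center: payoffs 9, 7, 4, 8, 1 → best response Far-L.
Shop 1 against Right: payoffs 8, 2, 9, 3, 6 → best response Center.
Shop 1 against Far-R: payoffs 5, 0, 2, 1, 7 → best response Far-R.
Shop 2 against Far-L: payoffs 9, 3, 6, 2 → best response Left.
Shop 2 against Left: payoffs 7, 2, 9, 4 → best response Right.
Shop 2 against Center: payoffs 7, 6, 8, 0 → best response Right.
Shop 2 against Right: payoffs 5, 1, 8, 2 → best response Right.
Shop 2 against Far-R: payoffs 7, 1, 4, 5 → best response Left.
Mutual best responses: (Far-L, Left); (Center, Right).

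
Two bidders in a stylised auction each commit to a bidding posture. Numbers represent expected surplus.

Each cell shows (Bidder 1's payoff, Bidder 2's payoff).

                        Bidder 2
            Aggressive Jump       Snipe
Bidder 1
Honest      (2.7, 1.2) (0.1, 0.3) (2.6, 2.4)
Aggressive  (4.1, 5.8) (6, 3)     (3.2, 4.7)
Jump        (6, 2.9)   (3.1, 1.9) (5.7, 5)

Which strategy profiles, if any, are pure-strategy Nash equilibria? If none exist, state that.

(Jump, Snipe)

Check each profile: it is a Nash equilibrium iff no player can strictly gain by switching unilaterally.
(Honest, Aggressive): Bidder 1 can switch to Aggressive (2.7 → 4.1). Not NE.
(Honest, Jump): Bidder 1 can switch to Aggressive (0.1 → 6). Not NE.
(Honest, Snipe): Bidder 1 can switch to Aggressive (2.6 → 3.2). Not NE.
(Aggressive, Aggressive): Bidder 1 can switch to Jump (4.1 → 6). Not NE.
(Aggressive, Jump): Bidder 2 can switch to Aggressive (3 → 5.8). Not NE.
(Aggressive, Snipe): Bidder 1 can switch to Jump (3.2 → 5.7). Not NE.
(Jump, Aggressive): Bidder 2 can switch to Snipe (2.9 → 5). Not NE.
(Jump, Jump): Bidder 1 can switch to Aggressive (3.1 → 6). Not NE.
(Jump, Snipe): Bidder 1 gets 5.7, best alternative 3.2; Bidder 2 gets 5, best alternative 2.9. No profitable deviation — NE.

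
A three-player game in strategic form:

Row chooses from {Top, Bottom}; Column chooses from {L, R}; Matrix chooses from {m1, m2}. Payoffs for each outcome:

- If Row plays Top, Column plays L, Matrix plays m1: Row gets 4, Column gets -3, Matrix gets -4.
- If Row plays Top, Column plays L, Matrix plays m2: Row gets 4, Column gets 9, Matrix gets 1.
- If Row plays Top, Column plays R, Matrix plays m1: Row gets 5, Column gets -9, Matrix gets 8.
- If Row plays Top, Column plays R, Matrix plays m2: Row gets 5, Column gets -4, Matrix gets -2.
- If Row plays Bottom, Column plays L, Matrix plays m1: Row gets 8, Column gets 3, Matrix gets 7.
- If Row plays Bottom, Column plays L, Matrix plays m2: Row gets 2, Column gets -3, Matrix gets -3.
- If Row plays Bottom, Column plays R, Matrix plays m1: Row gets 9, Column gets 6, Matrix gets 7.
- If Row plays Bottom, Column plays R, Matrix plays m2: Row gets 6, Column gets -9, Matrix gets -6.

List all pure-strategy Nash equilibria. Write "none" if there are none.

Pure-strategy Nash equilibria: (Top, L, m2) and (Bottom, R, m1)

Row against (L, m1): payoffs 4, 8 → best response Bottom.
Row against (L, m2): payoffs 4, 2 → best response Top.
Row against (R, m1): payoffs 5, 9 → best response Bottom.
Row against (R, m2): payoffs 5, 6 → best response Bottom.
Column against (Top, m1): payoffs -3, -9 → best response L.
Column against (Top, m2): payoffs 9, -4 → best response L.
Column against (Bottom, m1): payoffs 3, 6 → best response R.
Column against (Bottom, m2): payoffs -3, -9 → best response L.
Matrix against (Top, L): payoffs -4, 1 → best response m2.
Matrix against (Top, R): payoffs 8, -2 → best response m1.
Matrix against (Bottom, L): payoffs 7, -3 → best response m1.
Matrix against (Bottom, R): payoffs 7, -6 → best response m1.
Mutual best responses: (Top, L, m2); (Bottom, R, m1).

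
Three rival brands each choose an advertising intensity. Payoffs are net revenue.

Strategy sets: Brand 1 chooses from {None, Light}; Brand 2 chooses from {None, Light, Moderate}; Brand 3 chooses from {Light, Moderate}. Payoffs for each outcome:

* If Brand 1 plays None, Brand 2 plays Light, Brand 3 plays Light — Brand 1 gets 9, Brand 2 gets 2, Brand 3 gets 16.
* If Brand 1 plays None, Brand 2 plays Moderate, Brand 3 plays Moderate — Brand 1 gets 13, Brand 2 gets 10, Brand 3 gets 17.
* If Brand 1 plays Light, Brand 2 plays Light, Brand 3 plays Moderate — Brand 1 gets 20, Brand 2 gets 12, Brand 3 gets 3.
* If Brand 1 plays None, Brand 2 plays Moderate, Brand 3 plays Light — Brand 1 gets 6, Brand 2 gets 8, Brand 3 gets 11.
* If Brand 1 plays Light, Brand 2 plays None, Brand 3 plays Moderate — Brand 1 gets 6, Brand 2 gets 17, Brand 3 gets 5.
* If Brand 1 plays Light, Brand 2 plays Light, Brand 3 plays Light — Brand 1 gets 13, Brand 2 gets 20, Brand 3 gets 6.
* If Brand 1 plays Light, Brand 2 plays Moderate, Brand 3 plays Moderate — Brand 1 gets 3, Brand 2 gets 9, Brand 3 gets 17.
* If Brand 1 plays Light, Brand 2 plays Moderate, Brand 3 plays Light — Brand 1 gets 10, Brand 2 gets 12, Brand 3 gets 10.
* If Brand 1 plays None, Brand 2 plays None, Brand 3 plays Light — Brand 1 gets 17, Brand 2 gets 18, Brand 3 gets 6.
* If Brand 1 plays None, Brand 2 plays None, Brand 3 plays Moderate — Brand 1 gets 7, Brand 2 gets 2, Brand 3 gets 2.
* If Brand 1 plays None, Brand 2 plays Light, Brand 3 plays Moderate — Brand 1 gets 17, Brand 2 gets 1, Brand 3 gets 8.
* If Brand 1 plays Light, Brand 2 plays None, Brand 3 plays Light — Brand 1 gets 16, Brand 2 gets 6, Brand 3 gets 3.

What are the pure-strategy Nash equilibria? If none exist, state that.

The pure Nash equilibria are (None, None, Light); (None, Moderate, Moderate); (Light, Light, Light).

(None, None, Light): Brand 1 gets 17, best alternative 16; Brand 2 gets 18, best alternative 8; Brand 3 gets 6, best alternative 2. No profitable deviation — NE.
(None, None, Moderate): Brand 2 can switch to Moderate (2 → 10). Not NE.
(None, Light, Light): Brand 1 can switch to Light (9 → 13). Not NE.
(None, Light, Moderate): Brand 1 can switch to Light (17 → 20). Not NE.
(None, Moderate, Light): Brand 1 can switch to Light (6 → 10). Not NE.
(None, Moderate, Moderate): Brand 1 gets 13, best alternative 3; Brand 2 gets 10, best alternative 2; Brand 3 gets 17, best alternative 11. No profitable deviation — NE.
(Light, None, Light): Brand 1 can switch to None (16 → 17). Not NE.
(Light, None, Moderate): Brand 1 can switch to None (6 → 7). Not NE.
(Light, Light, Light): Brand 1 gets 13, best alternative 9; Brand 2 gets 20, best alternative 12; Brand 3 gets 6, best alternative 3. No profitable deviation — NE.
(Light, Light, Moderate): Brand 2 can switch to None (12 → 17). Not NE.
(Light, Moderate, Light): Brand 2 can switch to Light (12 → 20). Not NE.
(The remaining 1 profile has a profitable deviation by the same check.)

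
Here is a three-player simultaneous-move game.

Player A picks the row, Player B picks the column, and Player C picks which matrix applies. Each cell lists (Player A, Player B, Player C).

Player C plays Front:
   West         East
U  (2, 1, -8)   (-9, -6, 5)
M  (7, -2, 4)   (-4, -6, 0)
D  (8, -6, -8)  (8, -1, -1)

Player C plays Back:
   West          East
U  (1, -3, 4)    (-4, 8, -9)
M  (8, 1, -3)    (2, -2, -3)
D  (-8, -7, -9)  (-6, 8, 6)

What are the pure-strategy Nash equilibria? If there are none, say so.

There is no pure-strategy Nash equilibrium.

Player A against (West, Front): payoffs 2, 7, 8 → best response D.
Player A against (West, Back): payoffs 1, 8, -8 → best response M.
Player A against (East, Front): payoffs -9, -4, 8 → best response D.
Player A against (East, Back): payoffs -4, 2, -6 → best response M.
Player B against (U, Front): payoffs 1, -6 → best response West.
Player B against (U, Back): payoffs -3, 8 → best response East.
Player B against (M, Front): payoffs -2, -6 → best response West.
Player B against (M, Back): payoffs 1, -2 → best response West.
Player B against (D, Front): payoffs -6, -1 → best response East.
Player B against (D, Back): payoffs -7, 8 → best response East.
Player C against (U, West): payoffs -8, 4 → best response Back.
Player C against (U, East): payoffs 5, -9 → best response Front.
Player C against (M, West): payoffs 4, -3 → best response Front.
Player C against (M, East): payoffs 0, -3 → best response Front.
Player C against (D, West): payoffs -8, -9 → best response Front.
Player C against (D, East): payoffs -1, 6 → best response Back.
No profile is a mutual best response for all players.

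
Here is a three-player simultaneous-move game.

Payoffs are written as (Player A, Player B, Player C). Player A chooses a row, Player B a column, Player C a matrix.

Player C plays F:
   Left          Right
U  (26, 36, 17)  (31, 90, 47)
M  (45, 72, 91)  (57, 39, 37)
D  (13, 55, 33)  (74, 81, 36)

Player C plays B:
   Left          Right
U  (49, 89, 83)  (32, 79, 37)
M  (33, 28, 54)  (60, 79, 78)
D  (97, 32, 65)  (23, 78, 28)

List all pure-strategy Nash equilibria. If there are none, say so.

(U, Left, F): Player A can switch to M (26 → 45). Not NE.
(U, Left, B): Player A can switch to D (49 → 97). Not NE.
(U, Right, F): Player A can switch to M (31 → 57). Not NE.
(U, Right, B): Player A can switch to M (32 → 60). Not NE.
(M, Left, F): Player A gets 45, best alternative 26; Player B gets 72, best alternative 39; Player C gets 91, best alternative 54. No profitable deviation — NE.
(M, Left, B): Player A can switch to U (33 → 49). Not NE.
(M, Right, F): Player A can switch to D (57 → 74). Not NE.
(M, Right, B): Player A gets 60, best alternative 32; Player B gets 79, best alternative 28; Player C gets 78, best alternative 37. No profitable deviation — NE.
(D, Left, F): Player A can switch to U (13 → 26). Not NE.
(D, Left, B): Player B can switch to Right (32 → 78). Not NE.
(D, Right, F): Player A gets 74, best alternative 57; Player B gets 81, best alternative 55; Player C gets 36, best alternative 28. No profitable deviation — NE.
(D, Right, B): Player A can switch to U (23 → 32). Not NE.

The pure Nash equilibria are (M, Left, F) and (M, Right, B) and (D, Right, F).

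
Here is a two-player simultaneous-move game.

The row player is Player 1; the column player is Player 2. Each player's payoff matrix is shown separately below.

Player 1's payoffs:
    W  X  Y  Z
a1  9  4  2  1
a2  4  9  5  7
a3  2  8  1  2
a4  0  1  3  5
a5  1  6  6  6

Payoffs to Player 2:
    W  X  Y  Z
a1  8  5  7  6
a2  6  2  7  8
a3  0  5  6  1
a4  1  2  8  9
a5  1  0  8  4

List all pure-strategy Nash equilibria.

Player 1 against W: payoffs 9, 4, 2, 0, 1 → best response a1.
Player 1 against X: payoffs 4, 9, 8, 1, 6 → best response a2.
Player 1 against Y: payoffs 2, 5, 1, 3, 6 → best response a5.
Player 1 against Z: payoffs 1, 7, 2, 5, 6 → best response a2.
Player 2 against a1: payoffs 8, 5, 7, 6 → best response W.
Player 2 against a2: payoffs 6, 2, 7, 8 → best response Z.
Player 2 against a3: payoffs 0, 5, 6, 1 → best response Y.
Player 2 against a4: payoffs 1, 2, 8, 9 → best response Z.
Player 2 against a5: payoffs 1, 0, 8, 4 → best response Y.
Mutual best responses: (a1, W); (a2, Z); (a5, Y).

The pure Nash equilibria are (a1, W); (a2, Z); (a5, Y).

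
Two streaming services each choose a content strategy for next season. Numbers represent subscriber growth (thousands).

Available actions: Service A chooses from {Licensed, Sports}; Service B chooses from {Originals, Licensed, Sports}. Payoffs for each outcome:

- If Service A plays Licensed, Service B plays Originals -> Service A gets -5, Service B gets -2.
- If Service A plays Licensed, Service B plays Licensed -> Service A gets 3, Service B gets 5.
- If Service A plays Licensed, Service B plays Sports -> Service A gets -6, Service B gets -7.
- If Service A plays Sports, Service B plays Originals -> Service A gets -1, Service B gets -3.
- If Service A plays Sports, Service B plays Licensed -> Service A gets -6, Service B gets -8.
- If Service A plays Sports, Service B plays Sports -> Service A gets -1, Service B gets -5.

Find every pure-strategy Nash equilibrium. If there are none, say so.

Pure-strategy Nash equilibria: (Licensed, Licensed); (Sports, Originals)

Check each profile: it is a Nash equilibrium iff no player can strictly gain by switching unilaterally.
(Licensed, Originals): Service A can switch to Sports (-5 → -1). Not NE.
(Licensed, Licensed): Service A gets 3, best alternative -6; Service B gets 5, best alternative -2. No profitable deviation — NE.
(Licensed, Sports): Service A can switch to Sports (-6 → -1). Not NE.
(Sports, Originals): Service A gets -1, best alternative -5; Service B gets -3, best alternative -5. No profitable deviation — NE.
(Sports, Licensed): Service A can switch to Licensed (-6 → 3). Not NE.
(Sports, Sports): Service B can switch to Originals (-5 → -3). Not NE.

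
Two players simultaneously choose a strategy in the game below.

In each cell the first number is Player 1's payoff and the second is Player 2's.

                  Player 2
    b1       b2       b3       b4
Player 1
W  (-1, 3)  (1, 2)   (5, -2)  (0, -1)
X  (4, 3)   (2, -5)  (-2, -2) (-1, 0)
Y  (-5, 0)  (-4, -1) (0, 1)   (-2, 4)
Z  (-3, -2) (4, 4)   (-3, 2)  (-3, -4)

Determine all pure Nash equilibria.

Player 1 against b1: payoffs -1, 4, -5, -3 → best response X.
Player 1 against b2: payoffs 1, 2, -4, 4 → best response Z.
Player 1 against b3: payoffs 5, -2, 0, -3 → best response W.
Player 1 against b4: payoffs 0, -1, -2, -3 → best response W.
Player 2 against W: payoffs 3, 2, -2, -1 → best response b1.
Player 2 against X: payoffs 3, -5, -2, 0 → best response b1.
Player 2 against Y: payoffs 0, -1, 1, 4 → best response b4.
Player 2 against Z: payoffs -2, 4, 2, -4 → best response b2.
Mutual best responses: (X, b1); (Z, b2).

(X, b1); (Z, b2)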